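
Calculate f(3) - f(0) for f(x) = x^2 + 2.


Net change = f(b) - f(a)
f(x) = x^2 + 2
Compute f(3):
f(3) = 1 * 3^2 + 0 * 3 + 2
= 9 + 0 + 2
= 11
Compute f(0):
f(0) = 1 * 0^2 + 0 * 0 + 2
= 0 + 0 + 2
= 2
Net change = 11 - 2 = 9

9


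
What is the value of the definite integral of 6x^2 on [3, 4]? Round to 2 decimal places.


Find the antiderivative of 6x^2:
F(x) = 6/3 * x^3
Apply the Fundamental Theorem of Calculus:
F(4) - F(3)
= 6/3 * 4^3 - 6/3 * 3^3
= 6/3 * (64 - 27)
= 6/3 * 37
= 74 = 74.00

74.00


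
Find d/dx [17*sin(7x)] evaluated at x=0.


Apply the chain rule to differentiate 17*sin(7x):
d/dx [17*sin(7x)]
= 17 * cos(7x) * d/dx(7x)
= 17 * 7 * cos(7x)
= 119 * cos(7x)
Evaluate at x = 0:
= 119 * cos(0)
= 119 * 1
= 119

119


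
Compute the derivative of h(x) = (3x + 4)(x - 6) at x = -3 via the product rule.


Let u(x) = 3x + 4 and v(x) = x - 6
u'(x) = 3
v'(x) = 1
Product rule: h'(x) = u'(x)*v(x) + u(x)*v'(x)
= 3 * (x - 6) + (3x + 4) * 1
At x = -3:
u(-3) = 3 * (-3) + 4 = -5
v(-3) = 1 * (-3) - 6 = -9
h'(-3) = 3 * (-9) + (-5) * 1
= -27 - 5
= -32

-32


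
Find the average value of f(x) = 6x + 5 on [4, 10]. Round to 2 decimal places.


Average value = 1/(b-a) * integral from a to b of f(x) dx
First compute the integral of 6x + 5:
F(x) = 3x^2 + 5x
F(10) = 3 * 100 + 5 * 10 = 350
F(4) = 3 * 16 + 5 * 4 = 68
Integral = 350 - 68 = 282
Average = 282 / (10 - 4) = 282 / 6
= 47 = 47.00

47.00


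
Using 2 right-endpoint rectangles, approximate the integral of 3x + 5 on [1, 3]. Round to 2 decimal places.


Right Riemann sum uses right endpoints of each subinterval.
Interval: [1, 3], n = 2
dx = (3 - 1) / 2 = 1
Right endpoints: [2, 3]
f values: [11, 14]
Sum = dx * (sum of f values)
= 1 * 25
= 25 = 25.00

25.00


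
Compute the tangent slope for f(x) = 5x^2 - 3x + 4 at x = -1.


The slope of the tangent line equals f'(x) at the point.
f(x) = 5x^2 - 3x + 4
f'(x) = 10x - 3
At x = -1:
f'(-1) = 10 * (-1) - 3
= -10 - 3
= -13

-13


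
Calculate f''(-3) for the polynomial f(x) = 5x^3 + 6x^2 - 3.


First derivative:
f'(x) = 15x^2 + 12x
Second derivative:
f''(x) = 30x + 12
Substitute x = -3:
f''(-3) = 30 * (-3) + 12
= -90 + 12
= -78

-78


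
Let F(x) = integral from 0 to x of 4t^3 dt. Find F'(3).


By the Fundamental Theorem of Calculus (Part 1):
If F(x) = integral from 0 to x of f(t) dt, then F'(x) = f(x)
Here f(t) = 4t^3
So F'(x) = 4x^3
Evaluate at x = 3:
F'(3) = 4 * 3^3
= 4 * 27
= 108

108


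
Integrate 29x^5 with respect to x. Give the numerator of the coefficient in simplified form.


Apply the power rule for integration:
integral of ax^n dx = a/(n+1) * x^(n+1) + C
integral of 29x^5 dx
= 29/6 * x^6 + C
The coefficient in lowest terms is 29/6, and its numerator is 29

29


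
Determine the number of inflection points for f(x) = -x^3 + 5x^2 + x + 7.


Inflection points occur where f''(x) = 0 and concavity changes.
f(x) = -x^3 + 5x^2 + x + 7
f'(x) = -3x^2 + 10x + 1
f''(x) = -6x + 10
Set f''(x) = 0:
-6x + 10 = 0
x = -10 / (-6) = 5/3
Since f''(x) is linear (degree 1), it changes sign at this point.
Therefore there is exactly 1 inflection point.

1


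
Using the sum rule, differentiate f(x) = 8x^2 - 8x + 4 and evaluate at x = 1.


Differentiate term by term using power and sum rules:
f(x) = 8x^2 - 8x + 4
f'(x) = 16x - 8
Substitute x = 1:
f'(1) = 16 * 1 - 8
= 16 - 8
= 8

8


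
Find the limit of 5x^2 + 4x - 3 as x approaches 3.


Since polynomials are continuous, we use direct substitution.
lim(x->3) of 5x^2 + 4x - 3
= 5 * 3^2 + 4 * 3 - 3
= 45 + 12 - 3
= 54

54


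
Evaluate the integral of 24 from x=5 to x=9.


The integral of a constant k over [a, b] equals k * (b - a).
integral from 5 to 9 of 24 dx
= 24 * (9 - 5)
= 24 * 4
= 96

96


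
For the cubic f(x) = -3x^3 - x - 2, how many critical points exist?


Find where f'(x) = 0:
f(x) = -3x^3 - x - 2
f'(x) = -9x^2 - 1
This is a quadratic in x. Use the discriminant to count real roots.
Discriminant = (0)^2 - 4 * (-9) * (-1)
= 0 - 36
= -36
Since discriminant < 0, f'(x) = 0 has no real solutions.
Number of critical points: 0

0


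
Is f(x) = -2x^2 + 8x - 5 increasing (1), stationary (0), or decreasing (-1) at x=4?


Compute f'(x) to determine behavior:
f'(x) = -4x + 8
f'(4) = -4 * 4 + 8
= -16 + 8
= -8
Since f'(4) < 0, the function is decreasing (-1)

-1


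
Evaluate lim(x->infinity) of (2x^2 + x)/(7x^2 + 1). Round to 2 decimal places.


For limits at infinity with equal-degree polynomials,
we compare leading coefficients.
Numerator leading term: 2x^2
Denominator leading term: 7x^2
Divide both by x^2:
lim = (2 + 1/x) / (7 + 1/x^2)
As x -> infinity, the 1/x and 1/x^2 terms vanish:
= 2/7 ≈ 0.29

0.29


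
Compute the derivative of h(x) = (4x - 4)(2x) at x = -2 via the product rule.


Let u(x) = 4x - 4 and v(x) = 2x
u'(x) = 4
v'(x) = 2
Product rule: h'(x) = u'(x)*v(x) + u(x)*v'(x)
= 4 * (2x) + (4x - 4) * 2
At x = -2:
u(-2) = 4 * (-2) - 4 = -12
v(-2) = 2 * (-2) + 0 = -4
h'(-2) = 4 * (-4) + (-12) * 2
= -16 - 24
= -40

-40


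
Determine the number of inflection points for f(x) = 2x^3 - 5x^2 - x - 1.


Inflection points occur where f''(x) = 0 and concavity changes.
f(x) = 2x^3 - 5x^2 - x - 1
f'(x) = 6x^2 - 10x - 1
f''(x) = 12x - 10
Set f''(x) = 0:
12x - 10 = 0
x = 10 / 12 = 5/6
Since f''(x) is linear (degree 1), it changes sign at this point.
Therefore there is exactly 1 inflection point.

1


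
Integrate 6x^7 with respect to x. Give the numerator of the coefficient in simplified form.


Apply the power rule for integration:
integral of ax^n dx = a/(n+1) * x^(n+1) + C
integral of 6x^7 dx
= 6/8 * x^8 + C
= 3/4 * x^8 + C
The coefficient in lowest terms is 3/4, and its numerator is 3

3


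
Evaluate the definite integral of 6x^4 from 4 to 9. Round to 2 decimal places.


Find the antiderivative of 6x^4:
F(x) = 6/5 * x^5
Apply the Fundamental Theorem of Calculus:
F(9) - F(4)
= 6/5 * 9^5 - 6/5 * 4^5
= 6/5 * (59049 - 1024)
= 6/5 * 58025
= 69630 = 69630.00

69630.00


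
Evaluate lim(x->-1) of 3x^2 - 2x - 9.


Since polynomials are continuous, we use direct substitution.
lim(x->-1) of 3x^2 - 2x - 9
= 3 * (-1)^2 - 2 * (-1) - 9
= 3 + 2 - 9
= -4

-4


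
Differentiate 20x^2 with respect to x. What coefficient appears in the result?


We apply the power rule: d/dx [ax^n] = a*n * x^(n-1)
d/dx [20x^2]
= 20 * 2 * x^(2-1)
= 40x
The coefficient is 40

40


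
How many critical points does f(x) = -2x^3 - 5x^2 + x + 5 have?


Find where f'(x) = 0:
f(x) = -2x^3 - 5x^2 + x + 5
f'(x) = -6x^2 - 10x + 1
This is a quadratic in x. Use the discriminant to count real roots.
Discriminant = (-10)^2 - 4 * (-6) * 1
= 100 - (-24)
= 124
Since discriminant > 0, f'(x) = 0 has 2 real solutions.
Number of critical points: 2

2


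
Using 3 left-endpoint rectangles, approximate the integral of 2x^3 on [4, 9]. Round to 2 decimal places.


Left Riemann sum uses left endpoints of each subinterval.
Interval: [4, 9], n = 3
dx = (9 - 4) / 3 = 5/3
Left endpoints: [4, 17/3, 22/3]
f values: [128, 9826/27, 21296/27]
Sum = dx * (sum of f values)
= 5/3 * 3842/3
= 19210/9 ≈ 2134.44

2134.44


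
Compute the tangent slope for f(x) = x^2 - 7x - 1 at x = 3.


The slope of the tangent line equals f'(x) at the point.
f(x) = x^2 - 7x - 1
f'(x) = 2x - 7
At x = 3:
f'(3) = 2 * 3 - 7
= 6 - 7
= -1

-1


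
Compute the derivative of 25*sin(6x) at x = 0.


Apply the chain rule to differentiate 25*sin(6x):
d/dx [25*sin(6x)]
= 25 * cos(6x) * d/dx(6x)
= 25 * 6 * cos(6x)
= 150 * cos(6x)
Evaluate at x = 0:
= 150 * cos(0)
= 150 * 1
= 150

150


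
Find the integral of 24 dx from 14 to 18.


The integral of a constant k over [a, b] equals k * (b - a).
integral from 14 to 18 of 24 dx
= 24 * (18 - 14)
= 24 * 4
= 96

96


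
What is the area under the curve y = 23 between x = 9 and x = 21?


The area under a constant function y = 23 is a rectangle.
Width = 21 - 9 = 12
Height = 23
Area = width * height
= 12 * 23
= 276

276


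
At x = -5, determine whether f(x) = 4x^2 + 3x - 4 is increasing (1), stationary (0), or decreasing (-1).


Compute f'(x) to determine behavior:
f'(x) = 8x + 3
f'(-5) = 8 * (-5) + 3
= -40 + 3
= -37
Since f'(-5) < 0, the function is decreasing (-1)

-1


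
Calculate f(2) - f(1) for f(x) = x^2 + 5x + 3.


Net change = f(b) - f(a)
f(x) = x^2 + 5x + 3
Compute f(2):
f(2) = 1 * 2^2 + 5 * 2 + 3
= 4 + 10 + 3
= 17
Compute f(1):
f(1) = 1 * 1^2 + 5 * 1 + 3
= 1 + 5 + 3
= 9
Net change = 17 - 9 = 8

8


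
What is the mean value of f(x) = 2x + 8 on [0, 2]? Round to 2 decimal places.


Average value = 1/(b-a) * integral from a to b of f(x) dx
First compute the integral of 2x + 8:
F(x) = x^2 + 8x
F(2) = 1 * 4 + 8 * 2 = 20
F(0) = 1 * 0 + 8 * 0 = 0
Integral = 20 - 0 = 20
Average = 20 / (2 - 0) = 20 / 2
= 10 = 10.00

10.00


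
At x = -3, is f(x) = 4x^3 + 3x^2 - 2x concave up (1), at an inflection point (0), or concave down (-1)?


Concavity is determined by the sign of f''(x).
f(x) = 4x^3 + 3x^2 - 2x
f'(x) = 12x^2 + 6x - 2
f''(x) = 24x + 6
f''(-3) = 24 * (-3) + 6
= -72 + 6
= -66
Since f''(-3) < 0, the function is concave down (-1)

-1


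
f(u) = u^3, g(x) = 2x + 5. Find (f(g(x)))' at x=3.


Using the chain rule: (f(g(x)))' = f'(g(x)) * g'(x)
First, find g(3):
g(3) = 2 * 3 + 5 = 11
Next, f'(u) = 3u^2
And g'(x) = 2
So f'(g(3)) * g'(3)
= 3 * 11^2 * 2
= 3 * 121 * 2
= 726

726


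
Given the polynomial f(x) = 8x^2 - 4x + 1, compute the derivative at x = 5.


Differentiate term by term using power and sum rules:
f(x) = 8x^2 - 4x + 1
f'(x) = 16x - 4
Substitute x = 5:
f'(5) = 16 * 5 - 4
= 80 - 4
= 76

76


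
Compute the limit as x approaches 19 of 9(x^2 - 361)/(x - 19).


Direct substitution gives 0/0, so we factor the numerator.
Factor: 9(x^2 - 361) = 9 * (x - 19)(x + 19)
Cancel the common factor (x - 19):
9(x^2 - 361)/(x - 19) = 9 * (x + 19)
Now substitute x = 19:
= 9 * (19 + 19) = 342

342


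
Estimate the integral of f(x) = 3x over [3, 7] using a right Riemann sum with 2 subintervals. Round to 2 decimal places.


Right Riemann sum uses right endpoints of each subinterval.
Interval: [3, 7], n = 2
dx = (7 - 3) / 2 = 2
Right endpoints: [5, 7]
f values: [15, 21]
Sum = dx * (sum of f values)
= 2 * 36
= 72 = 72.00

72.00


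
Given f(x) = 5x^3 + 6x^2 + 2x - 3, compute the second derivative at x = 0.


First derivative:
f'(x) = 15x^2 + 12x + 2
Second derivative:
f''(x) = 30x + 12
Substitute x = 0:
f''(0) = 30 * 0 + 12
= 0 + 12
= 12

12


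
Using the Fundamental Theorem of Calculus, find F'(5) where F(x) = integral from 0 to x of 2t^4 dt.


By the Fundamental Theorem of Calculus (Part 1):
If F(x) = integral from 0 to x of f(t) dt, then F'(x) = f(x)
Here f(t) = 2t^4
So F'(x) = 2x^4
Evaluate at x = 5:
F'(5) = 2 * 5^4
= 2 * 625
= 1250

1250


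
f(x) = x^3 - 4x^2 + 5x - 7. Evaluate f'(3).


Differentiate f(x) = x^3 - 4x^2 + 5x - 7 term by term:
f'(x) = 3x^2 - 8x + 5
Substitute x = 3:
f'(3) = 3 * 3^2 - 8 * 3 + 5
= 27 - 24 + 5
= 8

8


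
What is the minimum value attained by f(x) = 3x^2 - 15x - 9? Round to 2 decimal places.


For a quadratic f(x) = ax^2 + bx + c with a > 0, the minimum is at the vertex.
Vertex x-coordinate: x = -b/(2a)
x = -(-15) / (2 * 3)
x = 15/6 = 5/2
Substitute back to find the minimum value:
f(5/2) = 3 * (5/2)^2 - 15 * (5/2) - 9
= 75/4 - 75/2 - 9
= -111/4 = -27.75

-27.75


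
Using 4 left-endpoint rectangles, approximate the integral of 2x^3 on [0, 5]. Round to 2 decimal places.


Left Riemann sum uses left endpoints of each subinterval.
Interval: [0, 5], n = 4
dx = (5 - 0) / 4 = 5/4
Left endpoints: [0, 5/4, 5/2, 15/4]
f values: [0, 125/32, 125/4, 3375/32]
Sum = dx * (sum of f values)
= 5/4 * 1125/8
= 5625/32 ≈ 175.78

175.78


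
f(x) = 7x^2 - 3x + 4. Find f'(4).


Differentiate term by term using power and sum rules:
f(x) = 7x^2 - 3x + 4
f'(x) = 14x - 3
Substitute x = 4:
f'(4) = 14 * 4 - 3
= 56 - 3
= 53

53


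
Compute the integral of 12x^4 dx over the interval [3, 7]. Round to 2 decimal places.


Find the antiderivative of 12x^4:
F(x) = 12/5 * x^5
Apply the Fundamental Theorem of Calculus:
F(7) - F(3)
= 12/5 * 7^5 - 12/5 * 3^5
= 12/5 * (16807 - 243)
= 12/5 * 16564
= 198768/5 = 39753.60

39753.60


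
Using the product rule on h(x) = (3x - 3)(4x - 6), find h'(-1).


Let u(x) = 3x - 3 and v(x) = 4x - 6
u'(x) = 3
v'(x) = 4
Product rule: h'(x) = u'(x)*v(x) + u(x)*v'(x)
= 3 * (4x - 6) + (3x - 3) * 4
At x = -1:
u(-1) = 3 * (-1) - 3 = -6
v(-1) = 4 * (-1) - 6 = -10
h'(-1) = 3 * (-10) + (-6) * 4
= -30 - 24
= -54

-54


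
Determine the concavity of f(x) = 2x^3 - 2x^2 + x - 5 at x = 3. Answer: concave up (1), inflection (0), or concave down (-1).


Concavity is determined by the sign of f''(x).
f(x) = 2x^3 - 2x^2 + x - 5
f'(x) = 6x^2 - 4x + 1
f''(x) = 12x - 4
f''(3) = 12 * 3 - 4
= 36 - 4
= 32
Since f''(3) > 0, the function is concave up (1)

1


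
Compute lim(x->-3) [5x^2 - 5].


Since polynomials are continuous, we use direct substitution.
lim(x->-3) of 5x^2 - 5
= 5 * (-3)^2 + 0 * (-3) - 5
= 45 + 0 - 5
= 40

40


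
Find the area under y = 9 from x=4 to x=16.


The area under a constant function y = 9 is a rectangle.
Width = 16 - 4 = 12
Height = 9
Area = width * height
= 12 * 9
= 108

108


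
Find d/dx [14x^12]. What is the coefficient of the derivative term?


We apply the power rule: d/dx [ax^n] = a*n * x^(n-1)
d/dx [14x^12]
= 14 * 12 * x^(12-1)
= 168x^11
The coefficient is 168

168


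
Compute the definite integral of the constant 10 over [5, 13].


The integral of a constant k over [a, b] equals k * (b - a).
integral from 5 to 13 of 10 dx
= 10 * (13 - 5)
= 10 * 8
= 80

80


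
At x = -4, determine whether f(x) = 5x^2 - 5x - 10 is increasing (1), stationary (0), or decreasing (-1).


Compute f'(x) to determine behavior:
f'(x) = 10x - 5
f'(-4) = 10 * (-4) - 5
= -40 - 5
= -45
Since f'(-4) < 0, the function is decreasing (-1)

-1


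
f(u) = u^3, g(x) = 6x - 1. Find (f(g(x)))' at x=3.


Using the chain rule: (f(g(x)))' = f'(g(x)) * g'(x)
First, find g(3):
g(3) = 6 * 3 - 1 = 17
Next, f'(u) = 3u^2
And g'(x) = 6
So f'(g(3)) * g'(3)
= 3 * 17^2 * 6
= 3 * 289 * 6
= 5202

5202


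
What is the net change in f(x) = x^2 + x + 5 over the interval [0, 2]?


Net change = f(b) - f(a)
f(x) = x^2 + x + 5
Compute f(2):
f(2) = 1 * 2^2 + 1 * 2 + 5
= 4 + 2 + 5
= 11
Compute f(0):
f(0) = 1 * 0^2 + 1 * 0 + 5
= 0 + 0 + 5
= 5
Net change = 11 - 5 = 6

6


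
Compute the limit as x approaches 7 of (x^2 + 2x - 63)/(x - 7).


Direct substitution gives 0/0, so we factor the numerator.
Factor: (x^2 + 2x - 63) = (x - 7)(x + 9)
Cancel the common factor (x - 7):
(x^2 + 2x - 63)/(x - 7) = (x + 9)
Now substitute x = 7:
= (7) - (-9) = 16

16


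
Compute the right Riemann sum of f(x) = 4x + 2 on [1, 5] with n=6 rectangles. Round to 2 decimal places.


Right Riemann sum uses right endpoints of each subinterval.
Interval: [1, 5], n = 6
dx = (5 - 1) / 6 = 2/3
Right endpoints: [5/3, 7/3, 3, 11/3, 13/3, 5]
f values: [26/3, 34/3, 14, 50/3, 58/3, 22]
Sum = dx * (sum of f values)
= 2/3 * 92
= 184/3 ≈ 61.33

61.33


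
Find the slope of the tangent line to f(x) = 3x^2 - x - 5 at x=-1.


The slope of the tangent line equals f'(x) at the point.
f(x) = 3x^2 - x - 5
f'(x) = 6x - 1
At x = -1:
f'(-1) = 6 * (-1) - 1
= -6 - 1
= -7

-7


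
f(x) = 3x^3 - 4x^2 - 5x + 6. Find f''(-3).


First derivative:
f'(x) = 9x^2 - 8x - 5
Second derivative:
f''(x) = 18x - 8
Substitute x = -3:
f''(-3) = 18 * (-3) - 8
= -54 - 8
= -62

-62


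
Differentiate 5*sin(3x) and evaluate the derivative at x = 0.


Apply the chain rule to differentiate 5*sin(3x):
d/dx [5*sin(3x)]
= 5 * cos(3x) * d/dx(3x)
= 5 * 3 * cos(3x)
= 15 * cos(3x)
Evaluate at x = 0:
= 15 * cos(0)
= 15 * 1
= 15

15


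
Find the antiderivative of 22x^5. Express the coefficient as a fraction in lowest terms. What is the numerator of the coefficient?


Apply the power rule for integration:
integral of ax^n dx = a/(n+1) * x^(n+1) + C
integral of 22x^5 dx
= 22/6 * x^6 + C
= 11/3 * x^6 + C
The coefficient in lowest terms is 11/3, and its numerator is 11

11


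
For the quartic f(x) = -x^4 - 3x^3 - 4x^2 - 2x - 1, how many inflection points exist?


Inflection points occur where f''(x) = 0 and concavity changes.
f(x) = -x^4 - 3x^3 - 4x^2 - 2x - 1
f'(x) = -4x^3 - 9x^2 - 8x - 2
f''(x) = -12x^2 - 18x - 8
This is a quadratic in x. Use the discriminant to count real roots.
Discriminant = (-18)^2 - 4 * (-12) * (-8)
= 324 - 384
= -60
Since discriminant < 0, f''(x) = 0 has no real solutions.
Number of inflection points: 0

0


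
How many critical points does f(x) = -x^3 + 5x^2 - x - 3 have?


Find where f'(x) = 0:
f(x) = -x^3 + 5x^2 - x - 3
f'(x) = -3x^2 + 10x - 1
This is a quadratic in x. Use the discriminant to count real roots.
Discriminant = (10)^2 - 4 * (-3) * (-1)
= 100 - 12
= 88
Since discriminant > 0, f'(x) = 0 has 2 real solutions.
Number of critical points: 2

2


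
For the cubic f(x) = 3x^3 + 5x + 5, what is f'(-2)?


Differentiate f(x) = 3x^3 + 5x + 5 term by term:
f'(x) = 9x^2 + 5
Substitute x = -2:
f'(-2) = 9 * (-2)^2 + 0 * (-2) + 5
= 36 + 0 + 5
= 41

41


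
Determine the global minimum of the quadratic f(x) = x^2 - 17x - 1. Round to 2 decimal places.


For a quadratic f(x) = ax^2 + bx + c with a > 0, the minimum is at the vertex.
Vertex x-coordinate: x = -b/(2a)
x = -(-17) / (2 * 1)
x = 17/2
Substitute back to find the minimum value:
f(17/2) = 1 * (17/2)^2 - 17 * (17/2) - 1
= 289/4 - 289/2 - 1
= -293/4 = -73.25

-73.25


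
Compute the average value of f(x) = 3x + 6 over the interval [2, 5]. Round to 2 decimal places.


Average value = 1/(b-a) * integral from a to b of f(x) dx
First compute the integral of 3x + 6:
F(x) = (3/2)x^2 + 6x
F(5) = 3/2 * 25 + 6 * 5 = 135/2
F(2) = 3/2 * 4 + 6 * 2 = 18
Integral = 135/2 - 18 = 99/2
Average = (99/2) / (5 - 2) = (99/2) / 3
= 33/2 = 16.50

16.50


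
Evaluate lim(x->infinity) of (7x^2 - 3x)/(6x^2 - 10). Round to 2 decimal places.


For limits at infinity with equal-degree polynomials,
we compare leading coefficients.
Numerator leading term: 7x^2
Denominator leading term: 6x^2
Divide both by x^2:
lim = (7 - 3/x) / (6 - 10/x^2)
As x -> infinity, the 1/x and 1/x^2 terms vanish:
= 7/6 ≈ 1.17

1.17


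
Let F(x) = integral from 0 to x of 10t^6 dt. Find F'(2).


By the Fundamental Theorem of Calculus (Part 1):
If F(x) = integral from 0 to x of f(t) dt, then F'(x) = f(x)
Here f(t) = 10t^6
So F'(x) = 10x^6
Evaluate at x = 2:
F'(2) = 10 * 2^6
= 10 * 64
= 640

640


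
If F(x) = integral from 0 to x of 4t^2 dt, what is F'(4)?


By the Fundamental Theorem of Calculus (Part 1):
If F(x) = integral from 0 to x of f(t) dt, then F'(x) = f(x)
Here f(t) = 4t^2
So F'(x) = 4x^2
Evaluate at x = 4:
F'(4) = 4 * 4^2
= 4 * 16
= 64

64


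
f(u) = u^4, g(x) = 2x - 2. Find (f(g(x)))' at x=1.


Using the chain rule: (f(g(x)))' = f'(g(x)) * g'(x)
First, find g(1):
g(1) = 2 * 1 - 2 = 0
Next, f'(u) = 4u^3
And g'(x) = 2
So f'(g(1)) * g'(1)
= 4 * 0^3 * 2
= 4 * 0 * 2
= 0

0


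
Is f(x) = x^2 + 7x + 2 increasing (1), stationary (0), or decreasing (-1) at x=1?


Compute f'(x) to determine behavior:
f'(x) = 2x + 7
f'(1) = 2 * 1 + 7
= 2 + 7
= 9
Since f'(1) > 0, the function is increasing (1)

1


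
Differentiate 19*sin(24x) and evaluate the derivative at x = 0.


Apply the chain rule to differentiate 19*sin(24x):
d/dx [19*sin(24x)]
= 19 * cos(24x) * d/dx(24x)
= 19 * 24 * cos(24x)
= 456 * cos(24x)
Evaluate at x = 0:
= 456 * cos(0)
= 456 * 1
= 456

456


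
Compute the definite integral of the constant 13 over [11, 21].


The integral of a constant k over [a, b] equals k * (b - a).
integral from 11 to 21 of 13 dx
= 13 * (21 - 11)
= 13 * 10
= 130

130


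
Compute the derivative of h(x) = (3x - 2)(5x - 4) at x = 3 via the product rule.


Let u(x) = 3x - 2 and v(x) = 5x - 4
u'(x) = 3
v'(x) = 5
Product rule: h'(x) = u'(x)*v(x) + u(x)*v'(x)
= 3 * (5x - 4) + (3x - 2) * 5
At x = 3:
u(3) = 3 * 3 - 2 = 7
v(3) = 5 * 3 - 4 = 11
h'(3) = 3 * 11 + 7 * 5
= 33 + 35
= 68

68


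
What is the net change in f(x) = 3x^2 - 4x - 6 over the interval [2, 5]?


Net change = f(b) - f(a)
f(x) = 3x^2 - 4x - 6
Compute f(5):
f(5) = 3 * 5^2 - 4 * 5 - 6
= 75 - 20 - 6
= 49
Compute f(2):
f(2) = 3 * 2^2 - 4 * 2 - 6
= 12 - 8 - 6
= -2
Net change = 49 - (-2) = 51

51


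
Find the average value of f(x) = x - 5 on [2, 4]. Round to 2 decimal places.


Average value = 1/(b-a) * integral from a to b of f(x) dx
First compute the integral of x - 5:
F(x) = (1/2)x^2 - 5x
F(4) = 1/2 * 16 - 5 * 4 = -12
F(2) = 1/2 * 4 - 5 * 2 = -8
Integral = -12 - (-8) = -4
Average = (-4) / (4 - 2) = (-4) / 2
= -2 = -2.00

-2.00


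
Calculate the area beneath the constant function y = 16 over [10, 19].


The area under a constant function y = 16 is a rectangle.
Width = 19 - 10 = 9
Height = 16
Area = width * height
= 9 * 16
= 144

144


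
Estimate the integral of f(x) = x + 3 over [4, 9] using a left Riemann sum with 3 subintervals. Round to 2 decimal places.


Left Riemann sum uses left endpoints of each subinterval.
Interval: [4, 9], n = 3
dx = (9 - 4) / 3 = 5/3
Left endpoints: [4, 17/3, 22/3]
f values: [7, 26/3, 31/3]
Sum = dx * (sum of f values)
= 5/3 * 26
= 130/3 ≈ 43.33

43.33


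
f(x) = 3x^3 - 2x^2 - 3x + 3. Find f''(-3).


First derivative:
f'(x) = 9x^2 - 4x - 3
Second derivative:
f''(x) = 18x - 4
Substitute x = -3:
f''(-3) = 18 * (-3) - 4
= -54 - 4
= -58

-58


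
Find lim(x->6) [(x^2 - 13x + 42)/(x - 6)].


Direct substitution gives 0/0, so we factor the numerator.
Factor: (x^2 - 13x + 42) = (x - 6)(x - 7)
Cancel the common factor (x - 6):
(x^2 - 13x + 42)/(x - 6) = (x - 7)
Now substitute x = 6:
= (6) - (7) = -1

-1


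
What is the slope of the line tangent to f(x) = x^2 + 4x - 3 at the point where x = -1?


The slope of the tangent line equals f'(x) at the point.
f(x) = x^2 + 4x - 3
f'(x) = 2x + 4
At x = -1:
f'(-1) = 2 * (-1) + 4
= -2 + 4
= 2

2


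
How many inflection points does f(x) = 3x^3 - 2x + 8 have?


Inflection points occur where f''(x) = 0 and concavity changes.
f(x) = 3x^3 - 2x + 8
f'(x) = 9x^2 - 2
f''(x) = 18x
Set f''(x) = 0:
18x = 0
x = 0 / 18 = 0
Since f''(x) is linear (degree 1), it changes sign at this point.
Therefore there is exactly 1 inflection point.

1


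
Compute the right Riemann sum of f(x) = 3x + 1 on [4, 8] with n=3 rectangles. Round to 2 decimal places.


Right Riemann sum uses right endpoints of each subinterval.
Interval: [4, 8], n = 3
dx = (8 - 4) / 3 = 4/3
Right endpoints: [16/3, 20/3, 8]
f values: [17, 21, 25]
Sum = dx * (sum of f values)
= 4/3 * 63
= 84 = 84.00

84.00


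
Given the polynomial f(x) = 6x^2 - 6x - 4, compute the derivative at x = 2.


Differentiate term by term using power and sum rules:
f(x) = 6x^2 - 6x - 4
f'(x) = 12x - 6
Substitute x = 2:
f'(2) = 12 * 2 - 6
= 24 - 6
= 18

18


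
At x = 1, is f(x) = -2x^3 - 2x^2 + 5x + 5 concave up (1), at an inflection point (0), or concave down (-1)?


Concavity is determined by the sign of f''(x).
f(x) = -2x^3 - 2x^2 + 5x + 5
f'(x) = -6x^2 - 4x + 5
f''(x) = -12x - 4
f''(1) = -12 * 1 - 4
= -12 - 4
= -16
Since f''(1) < 0, the function is concave down (-1)

-1


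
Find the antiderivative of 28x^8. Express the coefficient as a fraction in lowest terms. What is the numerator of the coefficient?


Apply the power rule for integration:
integral of ax^n dx = a/(n+1) * x^(n+1) + C
integral of 28x^8 dx
= 28/9 * x^9 + C
The coefficient in lowest terms is 28/9, and its numerator is 28

28


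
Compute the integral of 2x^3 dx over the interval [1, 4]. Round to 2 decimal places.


Find the antiderivative of 2x^3:
F(x) = 2/4 * x^4
Apply the Fundamental Theorem of Calculus:
F(4) - F(1)
= 2/4 * 4^4 - 2/4 * 1^4
= 2/4 * (256 - 1)
= 2/4 * 255
= 255/2 = 127.50

127.50


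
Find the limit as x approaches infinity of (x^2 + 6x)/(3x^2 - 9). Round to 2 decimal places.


For limits at infinity with equal-degree polynomials,
we compare leading coefficients.
Numerator leading term: x^2
Denominator leading term: 3x^2
Divide both by x^2:
lim = (1 + 6/x) / (3 - 9/x^2)
As x -> infinity, the 1/x and 1/x^2 terms vanish:
= 1/3 ≈ 0.33

0.33


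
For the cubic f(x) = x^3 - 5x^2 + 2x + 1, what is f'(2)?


Differentiate f(x) = x^3 - 5x^2 + 2x + 1 term by term:
f'(x) = 3x^2 - 10x + 2
Substitute x = 2:
f'(2) = 3 * 2^2 - 10 * 2 + 2
= 12 - 20 + 2
= -6

-6


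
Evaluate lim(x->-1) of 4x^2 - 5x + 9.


Since polynomials are continuous, we use direct substitution.
lim(x->-1) of 4x^2 - 5x + 9
= 4 * (-1)^2 - 5 * (-1) + 9
= 4 + 5 + 9
= 18

18


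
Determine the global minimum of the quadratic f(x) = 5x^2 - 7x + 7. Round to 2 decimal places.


For a quadratic f(x) = ax^2 + bx + c with a > 0, the minimum is at the vertex.
Vertex x-coordinate: x = -b/(2a)
x = -(-7) / (2 * 5)
x = 7/10
Substitute back to find the minimum value:
f(7/10) = 5 * (7/10)^2 - 7 * (7/10) + 7
= 49/20 - 49/10 + 7
= 91/20 = 4.55

4.55


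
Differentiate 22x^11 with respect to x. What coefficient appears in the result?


We apply the power rule: d/dx [ax^n] = a*n * x^(n-1)
d/dx [22x^11]
= 22 * 11 * x^(11-1)
= 242x^10
The coefficient is 242

242


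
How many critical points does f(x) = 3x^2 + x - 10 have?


Find where f'(x) = 0:
f'(x) = 6x + 1
Set f'(x) = 0:
6x + 1 = 0
x = -1 / 6 = -1/6
This is a linear equation in x, so there is exactly one solution.
Number of critical points: 1

1


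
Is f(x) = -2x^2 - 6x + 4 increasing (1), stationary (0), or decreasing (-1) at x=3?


Compute f'(x) to determine behavior:
f'(x) = -4x - 6
f'(3) = -4 * 3 - 6
= -12 - 6
= -18
Since f'(3) < 0, the function is decreasing (-1)

-1


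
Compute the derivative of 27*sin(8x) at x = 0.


Apply the chain rule to differentiate 27*sin(8x):
d/dx [27*sin(8x)]
= 27 * cos(8x) * d/dx(8x)
= 27 * 8 * cos(8x)
= 216 * cos(8x)
Evaluate at x = 0:
= 216 * cos(0)
= 216 * 1
= 216

216


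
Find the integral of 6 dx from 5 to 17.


The integral of a constant k over [a, b] equals k * (b - a).
integral from 5 to 17 of 6 dx
= 6 * (17 - 5)
= 6 * 12
= 72

72


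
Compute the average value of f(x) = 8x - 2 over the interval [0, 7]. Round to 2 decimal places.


Average value = 1/(b-a) * integral from a to b of f(x) dx
First compute the integral of 8x - 2:
F(x) = 4x^2 - 2x
F(7) = 4 * 49 - 2 * 7 = 182
F(0) = 4 * 0 - 2 * 0 = 0
Integral = 182 - 0 = 182
Average = 182 / (7 - 0) = 182 / 7
= 26 = 26.00

26.00


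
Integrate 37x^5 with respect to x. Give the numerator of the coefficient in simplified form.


Apply the power rule for integration:
integral of ax^n dx = a/(n+1) * x^(n+1) + C
integral of 37x^5 dx
= 37/6 * x^6 + C
The coefficient in lowest terms is 37/6, and its numerator is 37

37


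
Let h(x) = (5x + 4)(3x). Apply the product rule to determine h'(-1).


Let u(x) = 5x + 4 and v(x) = 3x
u'(x) = 5
v'(x) = 3
Product rule: h'(x) = u'(x)*v(x) + u(x)*v'(x)
= 5 * (3x) + (5x + 4) * 3
At x = -1:
u(-1) = 5 * (-1) + 4 = -1
v(-1) = 3 * (-1) + 0 = -3
h'(-1) = 5 * (-3) + (-1) * 3
= -15 - 3
= -18

-18


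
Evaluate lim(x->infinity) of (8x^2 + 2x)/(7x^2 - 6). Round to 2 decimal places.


For limits at infinity with equal-degree polynomials,
we compare leading coefficients.
Numerator leading term: 8x^2
Denominator leading term: 7x^2
Divide both by x^2:
lim = (8 + 2/x) / (7 - 6/x^2)
As x -> infinity, the 1/x and 1/x^2 terms vanish:
= 8/7 ≈ 1.14

1.14


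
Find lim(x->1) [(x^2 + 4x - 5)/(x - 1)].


Direct substitution gives 0/0, so we factor the numerator.
Factor: (x^2 + 4x - 5) = (x - 1)(x + 5)
Cancel the common factor (x - 1):
(x^2 + 4x - 5)/(x - 1) = (x + 5)
Now substitute x = 1:
= (1) - (-5) = 6

6


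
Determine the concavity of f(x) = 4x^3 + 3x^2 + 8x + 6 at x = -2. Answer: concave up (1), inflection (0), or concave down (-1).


Concavity is determined by the sign of f''(x).
f(x) = 4x^3 + 3x^2 + 8x + 6
f'(x) = 12x^2 + 6x + 8
f''(x) = 24x + 6
f''(-2) = 24 * (-2) + 6
= -48 + 6
= -42
Since f''(-2) < 0, the function is concave down (-1)

-1


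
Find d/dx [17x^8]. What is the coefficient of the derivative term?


We apply the power rule: d/dx [ax^n] = a*n * x^(n-1)
d/dx [17x^8]
= 17 * 8 * x^(8-1)
= 136x^7
The coefficient is 136

136


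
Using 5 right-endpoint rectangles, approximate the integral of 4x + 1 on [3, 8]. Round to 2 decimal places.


Right Riemann sum uses right endpoints of each subinterval.
Interval: [3, 8], n = 5
dx = (8 - 3) / 5 = 1
Right endpoints: [4, 5, 6, 7, 8]
f values: [17, 21, 25, 29, 33]
Sum = dx * (sum of f values)
= 1 * 125
= 125 = 125.00

125.00


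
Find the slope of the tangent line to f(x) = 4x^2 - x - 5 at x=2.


The slope of the tangent line equals f'(x) at the point.
f(x) = 4x^2 - x - 5
f'(x) = 8x - 1
At x = 2:
f'(2) = 8 * 2 - 1
= 16 - 1
= 15

15


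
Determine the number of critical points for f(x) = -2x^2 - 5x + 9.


Find where f'(x) = 0:
f'(x) = -4x - 5
Set f'(x) = 0:
-4x - 5 = 0
x = 5 / (-4) = -5/4
This is a linear equation in x, so there is exactly one solution.
Number of critical points: 1

1


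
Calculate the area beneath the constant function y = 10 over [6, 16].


The area under a constant function y = 10 is a rectangle.
Width = 16 - 6 = 10
Height = 10
Area = width * height
= 10 * 10
= 100

100


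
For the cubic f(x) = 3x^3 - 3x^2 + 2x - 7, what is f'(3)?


Differentiate f(x) = 3x^3 - 3x^2 + 2x - 7 term by term:
f'(x) = 9x^2 - 6x + 2
Substitute x = 3:
f'(3) = 9 * 3^2 - 6 * 3 + 2
= 81 - 18 + 2
= 65

65


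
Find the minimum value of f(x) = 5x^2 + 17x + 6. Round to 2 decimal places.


For a quadratic f(x) = ax^2 + bx + c with a > 0, the minimum is at the vertex.
Vertex x-coordinate: x = -b/(2a)
x = -(17) / (2 * 5)
x = -17/10
Substitute back to find the minimum value:
f(-17/10) = 5 * (-17/10)^2 + 17 * (-17/10) + 6
= 289/20 - 289/10 + 6
= -169/20 = -8.45

-8.45


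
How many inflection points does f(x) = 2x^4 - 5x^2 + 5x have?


Inflection points occur where f''(x) = 0 and concavity changes.
f(x) = 2x^4 - 5x^2 + 5x
f'(x) = 8x^3 - 10x + 5
f''(x) = 24x^2 - 10
This is a quadratic in x. Use the discriminant to count real roots.
Discriminant = (0)^2 - 4 * 24 * (-10)
= 0 - (-960)
= 960
Since discriminant > 0, f''(x) = 0 has 2 distinct real solutions.
A quadratic with two distinct real roots changes sign at each root, so concavity changes at both.
Number of inflection points: 2

2


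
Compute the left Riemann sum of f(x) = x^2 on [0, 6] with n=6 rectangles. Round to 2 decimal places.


Left Riemann sum uses left endpoints of each subinterval.
Interval: [0, 6], n = 6
dx = (6 - 0) / 6 = 1
Left endpoints: [0, 1, 2, 3, 4, 5]
f values: [0, 1, 4, 9, 16, 25]
Sum = dx * (sum of f values)
= 1 * 55
= 55 = 55.00

55.00


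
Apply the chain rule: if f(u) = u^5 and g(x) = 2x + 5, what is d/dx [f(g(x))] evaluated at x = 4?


Using the chain rule: (f(g(x)))' = f'(g(x)) * g'(x)
First, find g(4):
g(4) = 2 * 4 + 5 = 13
Next, f'(u) = 5u^4
And g'(x) = 2
So f'(g(4)) * g'(4)
= 5 * 13^4 * 2
= 5 * 28561 * 2
= 285610

285610


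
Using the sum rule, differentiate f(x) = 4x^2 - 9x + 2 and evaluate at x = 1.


Differentiate term by term using power and sum rules:
f(x) = 4x^2 - 9x + 2
f'(x) = 8x - 9
Substitute x = 1:
f'(1) = 8 * 1 - 9
= 8 - 9
= -1

-1


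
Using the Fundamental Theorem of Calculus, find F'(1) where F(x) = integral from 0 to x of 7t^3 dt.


By the Fundamental Theorem of Calculus (Part 1):
If F(x) = integral from 0 to x of f(t) dt, then F'(x) = f(x)
Here f(t) = 7t^3
So F'(x) = 7x^3
Evaluate at x = 1:
F'(1) = 7 * 1^3
= 7 * 1
= 7

7


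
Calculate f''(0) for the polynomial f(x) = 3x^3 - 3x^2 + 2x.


First derivative:
f'(x) = 9x^2 - 6x + 2
Second derivative:
f''(x) = 18x - 6
Substitute x = 0:
f''(0) = 18 * 0 - 6
= 0 - 6
= -6

-6


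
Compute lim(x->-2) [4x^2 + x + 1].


Since polynomials are continuous, we use direct substitution.
lim(x->-2) of 4x^2 + x + 1
= 4 * (-2)^2 + 1 * (-2) + 1
= 16 - 2 + 1
= 15

15


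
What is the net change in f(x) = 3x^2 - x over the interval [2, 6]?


Net change = f(b) - f(a)
f(x) = 3x^2 - x
Compute f(6):
f(6) = 3 * 6^2 - 1 * 6 + 0
= 108 - 6 + 0
= 102
Compute f(2):
f(2) = 3 * 2^2 - 1 * 2 + 0
= 12 - 2 + 0
= 10
Net change = 102 - 10 = 92

92


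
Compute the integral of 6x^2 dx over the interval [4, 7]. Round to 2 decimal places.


Find the antiderivative of 6x^2:
F(x) = 6/3 * x^3
Apply the Fundamental Theorem of Calculus:
F(7) - F(4)
= 6/3 * 7^3 - 6/3 * 4^3
= 6/3 * (343 - 64)
= 6/3 * 279
= 558 = 558.00

558.00


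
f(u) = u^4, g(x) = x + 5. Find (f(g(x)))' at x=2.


Using the chain rule: (f(g(x)))' = f'(g(x)) * g'(x)
First, find g(2):
g(2) = 1 * 2 + 5 = 7
Next, f'(u) = 4u^3
And g'(x) = 1
So f'(g(2)) * g'(2)
= 4 * 7^3 * 1
= 4 * 343 * 1
= 1372

1372


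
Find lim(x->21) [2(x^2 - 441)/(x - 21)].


Direct substitution gives 0/0, so we factor the numerator.
Factor: 2(x^2 - 441) = 2 * (x - 21)(x + 21)
Cancel the common factor (x - 21):
2(x^2 - 441)/(x - 21) = 2 * (x + 21)
Now substitute x = 21:
= 2 * (21 + 21) = 84

84


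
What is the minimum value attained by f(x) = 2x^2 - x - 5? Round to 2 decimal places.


For a quadratic f(x) = ax^2 + bx + c with a > 0, the minimum is at the vertex.
Vertex x-coordinate: x = -b/(2a)
x = -(-1) / (2 * 2)
x = 1/4
Substitute back to find the minimum value:
f(1/4) = 2 * (1/4)^2 - 1 * (1/4) - 5
= 1/8 - 1/4 - 5
= -41/8 ≈ -5.13

-5.13


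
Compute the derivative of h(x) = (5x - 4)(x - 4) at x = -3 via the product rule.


Let u(x) = 5x - 4 and v(x) = x - 4
u'(x) = 5
v'(x) = 1
Product rule: h'(x) = u'(x)*v(x) + u(x)*v'(x)
= 5 * (x - 4) + (5x - 4) * 1
At x = -3:
u(-3) = 5 * (-3) - 4 = -19
v(-3) = 1 * (-3) - 4 = -7
h'(-3) = 5 * (-7) + (-19) * 1
= -35 - 19
= -54

-54


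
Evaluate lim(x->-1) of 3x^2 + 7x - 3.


Since polynomials are continuous, we use direct substitution.
lim(x->-1) of 3x^2 + 7x - 3
= 3 * (-1)^2 + 7 * (-1) - 3
= 3 - 7 - 3
= -7

-7


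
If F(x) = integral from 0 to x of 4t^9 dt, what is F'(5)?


By the Fundamental Theorem of Calculus (Part 1):
If F(x) = integral from 0 to x of f(t) dt, then F'(x) = f(x)
Here f(t) = 4t^9
So F'(x) = 4x^9
Evaluate at x = 5:
F'(5) = 4 * 5^9
= 4 * 1953125
= 7812500

7812500


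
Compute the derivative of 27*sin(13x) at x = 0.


Apply the chain rule to differentiate 27*sin(13x):
d/dx [27*sin(13x)]
= 27 * cos(13x) * d/dx(13x)
= 27 * 13 * cos(13x)
= 351 * cos(13x)
Evaluate at x = 0:
= 351 * cos(0)
= 351 * 1
= 351

351


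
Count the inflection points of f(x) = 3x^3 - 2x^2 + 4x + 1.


Inflection points occur where f''(x) = 0 and concavity changes.
f(x) = 3x^3 - 2x^2 + 4x + 1
f'(x) = 9x^2 - 4x + 4
f''(x) = 18x - 4
Set f''(x) = 0:
18x - 4 = 0
x = 4 / 18 = 2/9
Since f''(x) is linear (degree 1), it changes sign at this point.
Therefore there is exactly 1 inflection point.

1


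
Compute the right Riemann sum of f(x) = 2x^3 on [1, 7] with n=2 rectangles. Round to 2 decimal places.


Right Riemann sum uses right endpoints of each subinterval.
Interval: [1, 7], n = 2
dx = (7 - 1) / 2 = 3
Right endpoints: [4, 7]
f values: [128, 686]
Sum = dx * (sum of f values)
= 3 * 814
= 2442 = 2442.00

2442.00


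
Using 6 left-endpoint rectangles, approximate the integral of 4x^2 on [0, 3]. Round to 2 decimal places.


Left Riemann sum uses left endpoints of each subinterval.
Interval: [0, 3], n = 6
dx = (3 - 0) / 6 = 1/2
Left endpoints: [0, 1/2, 1, 3/2, 2, 5/2]
f values: [0, 1, 4, 9, 16, 25]
Sum = dx * (sum of f values)
= 1/2 * 55
= 55/2 = 27.50

27.50


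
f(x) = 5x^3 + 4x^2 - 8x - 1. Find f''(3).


First derivative:
f'(x) = 15x^2 + 8x - 8
Second derivative:
f''(x) = 30x + 8
Substitute x = 3:
f''(3) = 30 * 3 + 8
= 90 + 8
= 98

98


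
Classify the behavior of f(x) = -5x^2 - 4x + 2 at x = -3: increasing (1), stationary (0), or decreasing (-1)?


Compute f'(x) to determine behavior:
f'(x) = -10x - 4
f'(-3) = -10 * (-3) - 4
= 30 - 4
= 26
Since f'(-3) > 0, the function is increasing (1)

1


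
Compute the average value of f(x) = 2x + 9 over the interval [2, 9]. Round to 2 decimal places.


Average value = 1/(b-a) * integral from a to b of f(x) dx
First compute the integral of 2x + 9:
F(x) = x^2 + 9x
F(9) = 1 * 81 + 9 * 9 = 162
F(2) = 1 * 4 + 9 * 2 = 22
Integral = 162 - 22 = 140
Average = 140 / (9 - 2) = 140 / 7
= 20 = 20.00

20.00


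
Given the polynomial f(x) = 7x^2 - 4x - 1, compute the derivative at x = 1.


Differentiate term by term using power and sum rules:
f(x) = 7x^2 - 4x - 1
f'(x) = 14x - 4
Substitute x = 1:
f'(1) = 14 * 1 - 4
= 14 - 4
= 10

10


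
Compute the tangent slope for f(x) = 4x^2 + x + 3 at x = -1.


The slope of the tangent line equals f'(x) at the point.
f(x) = 4x^2 + x + 3
f'(x) = 8x + 1
At x = -1:
f'(-1) = 8 * (-1) + 1
= -8 + 1
= -7

-7


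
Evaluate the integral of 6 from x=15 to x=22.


The integral of a constant k over [a, b] equals k * (b - a).
integral from 15 to 22 of 6 dx
= 6 * (22 - 15)
= 6 * 7
= 42

42


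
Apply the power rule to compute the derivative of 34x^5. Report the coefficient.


We apply the power rule: d/dx [ax^n] = a*n * x^(n-1)
d/dx [34x^5]
= 34 * 5 * x^(5-1)
= 170x^4
The coefficient is 170

170


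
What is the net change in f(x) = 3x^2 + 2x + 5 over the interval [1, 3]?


Net change = f(b) - f(a)
f(x) = 3x^2 + 2x + 5
Compute f(3):
f(3) = 3 * 3^2 + 2 * 3 + 5
= 27 + 6 + 5
= 38
Compute f(1):
f(1) = 3 * 1^2 + 2 * 1 + 5
= 3 + 2 + 5
= 10
Net change = 38 - 10 = 28

28


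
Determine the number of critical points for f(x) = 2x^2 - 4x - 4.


Find where f'(x) = 0:
f'(x) = 4x - 4
Set f'(x) = 0:
4x - 4 = 0
x = 4 / 4 = 1
This is a linear equation in x, so there is exactly one solution.
Number of critical points: 1

1


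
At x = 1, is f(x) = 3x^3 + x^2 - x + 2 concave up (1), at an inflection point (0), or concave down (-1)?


Concavity is determined by the sign of f''(x).
f(x) = 3x^3 + x^2 - x + 2
f'(x) = 9x^2 + 2x - 1
f''(x) = 18x + 2
f''(1) = 18 * 1 + 2
= 18 + 2
= 20
Since f''(1) > 0, the function is concave up (1)

1


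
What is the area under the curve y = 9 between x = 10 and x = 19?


The area under a constant function y = 9 is a rectangle.
Width = 19 - 10 = 9
Height = 9
Area = width * height
= 9 * 9
= 81

81


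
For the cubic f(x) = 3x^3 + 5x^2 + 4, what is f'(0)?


Differentiate f(x) = 3x^3 + 5x^2 + 4 term by term:
f'(x) = 9x^2 + 10x
Substitute x = 0:
f'(0) = 9 * 0^2 + 10 * 0 + 0
= 0 + 0 + 0
= 0

0


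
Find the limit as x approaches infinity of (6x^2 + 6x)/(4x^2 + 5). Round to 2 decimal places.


For limits at infinity with equal-degree polynomials,
we compare leading coefficients.
Numerator leading term: 6x^2
Denominator leading term: 4x^2
Divide both by x^2:
lim = (6 + 6/x) / (4 + 5/x^2)
As x -> infinity, the 1/x and 1/x^2 terms vanish:
= 6/4 = 3/2 = 1.50

1.50


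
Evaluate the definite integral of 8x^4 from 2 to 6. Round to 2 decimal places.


Find the antiderivative of 8x^4:
F(x) = 8/5 * x^5
Apply the Fundamental Theorem of Calculus:
F(6) - F(2)
= 8/5 * 6^5 - 8/5 * 2^5
= 8/5 * (7776 - 32)
= 8/5 * 7744
= 61952/5 = 12390.40

12390.40


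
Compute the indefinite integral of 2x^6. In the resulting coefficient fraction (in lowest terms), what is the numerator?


Apply the power rule for integration:
integral of ax^n dx = a/(n+1) * x^(n+1) + C
integral of 2x^6 dx
= 2/7 * x^7 + C
The coefficient in lowest terms is 2/7, and its numerator is 2

2


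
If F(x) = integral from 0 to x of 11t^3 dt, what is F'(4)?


By the Fundamental Theorem of Calculus (Part 1):
If F(x) = integral from 0 to x of f(t) dt, then F'(x) = f(x)
Here f(t) = 11t^3
So F'(x) = 11x^3
Evaluate at x = 4:
F'(4) = 11 * 4^3
= 11 * 64
= 704

704


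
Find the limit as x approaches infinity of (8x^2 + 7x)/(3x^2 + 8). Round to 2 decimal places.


For limits at infinity with equal-degree polynomials,
we compare leading coefficients.
Numerator leading term: 8x^2
Denominator leading term: 3x^2
Divide both by x^2:
lim = (8 + 7/x) / (3 + 8/x^2)
As x -> infinity, the 1/x and 1/x^2 terms vanish:
= 8/3 ≈ 2.67

2.67
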